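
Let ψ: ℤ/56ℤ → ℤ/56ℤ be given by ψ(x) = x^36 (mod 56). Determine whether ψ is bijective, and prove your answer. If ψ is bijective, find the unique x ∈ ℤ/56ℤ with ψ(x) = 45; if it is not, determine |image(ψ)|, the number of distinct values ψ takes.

ψ(1) = 1^36 = 1.
ψ(3): Repeated squaring mod 56: 3^1 ≡ 3, 3^2 ≡ 3² = 9, 3^4 ≡ 9² = 81 ≡ 25, 3^8 ≡ 25² = 625 ≡ 9, 3^16 ≡ 9² = 81 ≡ 25, 3^32 ≡ 25² = 625 ≡ 9. Since 36 = 32 + 4, 3^36 ≡ 9·25: 9·25 = 225 ≡ 1. So 3^36 ≡ 1 (mod 56).
So ψ(1) = ψ(3) = 1 while 1 ≠ 3, so ψ is not injective, hence not bijective.
Since ψ is not bijective, we determine |image(ψ)|. Computing x^36 mod 56 for each x (by repeated squaring, reducing mod 56 at every step), the values ψ(0), ψ(1), …, ψ(55) are: 0, 1, 8, 1, 8, 1, 8, 49, 8, 1, 8, 1, 8, 1, 0, 1, 8, 1, 8, 1, 8, 49, 8, 1, 8, 1, 8, 1, 0, 1, 8, 1, 8, 1, 8, 49, 8, 1, 8, 1, 8, 1, 0, 1, 8, 1, 8, 1, 8, 49, 8, 1, 8, 1, 8, 1.
The distinct values are {0, 1, 8, 49}; there are 4 of them.

4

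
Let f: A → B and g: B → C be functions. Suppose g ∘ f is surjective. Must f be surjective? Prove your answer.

No. Take A = {0}, B = {0, 1}, C = {0}, f(a) = 0 for every a ∈ A, and g(b) = 0 for every b ∈ B.
Then g ∘ f is surjective onto {0}, but 1 ∈ B has no preimage under f, so f is not surjective.

not surjective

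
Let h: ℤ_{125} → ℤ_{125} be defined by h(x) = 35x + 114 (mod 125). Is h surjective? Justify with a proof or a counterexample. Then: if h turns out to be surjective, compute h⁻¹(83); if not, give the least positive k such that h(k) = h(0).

25

Since gcd(35, 125) = 5, we have 35x ≡ 0 (mod 5) for all x, so h(x) ≡ 4 (mod 5).
But 0 ≢ 4 (mod 5), so 0 ∈ ℤ_{125} has no preimage. Therefore h is not surjective.
Since h is not surjective, we find the least positive k with h(k) = h(0): this means 35k ≡ 0 (mod 125), i.e. 125 ∣ 35k. Since gcd(35, 125) = 5, dividing through by 5 this holds exactly when 25 ∣ 7k, and as gcd(7, 25) = 1, exactly when 25 ∣ k.
The smallest positive such k is 25.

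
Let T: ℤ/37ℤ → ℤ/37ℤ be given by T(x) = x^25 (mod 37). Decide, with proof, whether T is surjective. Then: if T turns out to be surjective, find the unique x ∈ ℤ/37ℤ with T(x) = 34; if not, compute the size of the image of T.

7

Since 37 is prime, the nonzero elements of ℤ/37ℤ form a cyclic group of order 36.
As gcd(25, 36) = 1, raising to the 25th power is a bijection on this group: if s^25 ≡ t^25 then (st^{−1})^25 = 1, and the only element of order dividing gcd(25, 36) = 1 is 1, so s = t.
With T(0) = 0 this makes T injective on all of ℤ/37ℤ, hence bijective (finite equal-size domain and codomain). In particular T is surjective.
Since T is surjective, we find the preimage of 34. The inverse of x ↦ x^25 on (ℤ/37ℤ)^× is x ↦ x^13, because 25·13 = 325 = 9·36 + 1 ≡ 1 (mod 36) and x^{36} = 1 for x ≠ 0 (Fermat). So T⁻¹(34) = 34^13 mod 37.
Repeated squaring mod 37: 34^1 ≡ 34, 34^2 ≡ 34² = 1156 ≡ 9, 34^4 ≡ 9² = 81 ≡ 7, 34^8 ≡ 7² = 49 ≡ 12. Since 13 = 8 + 4 + 1, 34^13 ≡ 12·7·34: 12·7 = 84 ≡ 10, then 10·34 = 340 ≡ 7. So 34^13 ≡ 7 (mod 37).
Hence T⁻¹(34) = 7.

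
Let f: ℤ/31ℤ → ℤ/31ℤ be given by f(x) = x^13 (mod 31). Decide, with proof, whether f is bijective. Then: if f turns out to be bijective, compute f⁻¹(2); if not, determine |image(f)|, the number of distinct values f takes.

Since 31 is prime, the nonzero elements of ℤ/31ℤ form a cyclic group of order 30.
As gcd(13, 30) = 1, raising to the 13th power is a bijection on this group: if a^13 ≡ b^13 then (ab^{−1})^13 = 1, and the only element of order dividing gcd(13, 30) = 1 is 1, so a = b.
With f(0) = 0 this makes f injective on all of ℤ/31ℤ, hence bijective (finite equal-size domain and codomain). In particular f is bijective.
Since f is bijective, we find the preimage of 2. The inverse of x ↦ x^13 on (ℤ/31ℤ)^× is x ↦ x^7, because 13·7 = 91 = 3·30 + 1 ≡ 1 (mod 30) and x^{30} = 1 for x ≠ 0 (Fermat). So f⁻¹(2) = 2^7 mod 31.
Repeated squaring mod 31: 2^1 ≡ 2, 2^2 ≡ 2² = 4, 2^4 ≡ 4² = 16. Since 7 = 4 + 2 + 1, 2^7 ≡ 16·4·2: 16·4 = 64 ≡ 2, then 2·2 = 4. So 2^7 ≡ 4 (mod 31).
Hence f⁻¹(2) = 4.

4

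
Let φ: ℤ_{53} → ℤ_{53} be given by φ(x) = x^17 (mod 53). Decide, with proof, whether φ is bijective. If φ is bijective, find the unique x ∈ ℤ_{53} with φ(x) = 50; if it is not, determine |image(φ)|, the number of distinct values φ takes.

51

Since 53 is prime, the nonzero elements of ℤ_{53} form a cyclic group of order 52.
As gcd(17, 52) = 1, raising to the 17th power is a bijection on this group: if a^17 ≡ b^17 then (ab^{−1})^17 = 1, and the only element of order dividing gcd(17, 52) = 1 is 1, so a = b.
With φ(0) = 0 this makes φ injective on all of ℤ_{53}, hence bijective (finite equal-size domain and codomain). In particular φ is bijective.
Since φ is bijective, we find the preimage of 50. The inverse of x ↦ x^17 on (ℤ_{53})^× is x ↦ x^49, because 17·49 = 833 = 16·52 + 1 ≡ 1 (mod 52) and x^{52} = 1 for x ≠ 0 (Fermat). So φ⁻¹(50) = 50^49 mod 53.
Repeated squaring mod 53: 50^1 ≡ 50, 50^2 ≡ 50² = 2500 ≡ 9, 50^4 ≡ 9² = 81 ≡ 28, 50^8 ≡ 28² = 784 ≡ 42, 50^16 ≡ 42² = 1764 ≡ 15, 50^32 ≡ 15² = 225 ≡ 13. Since 49 = 32 + 16 + 1, 50^49 ≡ 13·15·50: 13·15 = 195 ≡ 36, then 36·50 = 1800 ≡ 51. So 50^49 ≡ 51 (mod 53).
Hence φ⁻¹(50) = 51.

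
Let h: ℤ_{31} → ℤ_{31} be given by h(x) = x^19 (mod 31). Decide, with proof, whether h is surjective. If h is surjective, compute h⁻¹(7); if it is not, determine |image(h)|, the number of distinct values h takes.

Since 31 is prime, the nonzero elements of ℤ_{31} form a cyclic group of order 30.
As gcd(19, 30) = 1, raising to the 19th power is a bijection on this group: if a^19 ≡ b^19 then (ab^{−1})^19 = 1, and the only element of order dividing gcd(19, 30) = 1 is 1, so a = b.
With h(0) = 0 this makes h injective on all of ℤ_{31}, hence bijective (finite equal-size domain and codomain). In particular h is surjective.
Since h is surjective, we find the preimage of 7. The inverse of x ↦ x^19 on (ℤ_{31})^× is x ↦ x^19, because 19·19 = 361 = 12·30 + 1 ≡ 1 (mod 30) and x^{30} = 1 for x ≠ 0 (Fermat). So h⁻¹(7) = 7^19 mod 31.
Repeated squaring mod 31: 7^1 ≡ 7, 7^2 ≡ 7² = 49 ≡ 18, 7^4 ≡ 18² = 324 ≡ 14, 7^8 ≡ 14² = 196 ≡ 10, 7^16 ≡ 10² = 100 ≡ 7. Since 19 = 16 + 2 + 1, 7^19 ≡ 7·18·7: 7·18 = 126 ≡ 2, then 2·7 = 14. So 7^19 ≡ 14 (mod 31).
Hence h⁻¹(7) = 14.

14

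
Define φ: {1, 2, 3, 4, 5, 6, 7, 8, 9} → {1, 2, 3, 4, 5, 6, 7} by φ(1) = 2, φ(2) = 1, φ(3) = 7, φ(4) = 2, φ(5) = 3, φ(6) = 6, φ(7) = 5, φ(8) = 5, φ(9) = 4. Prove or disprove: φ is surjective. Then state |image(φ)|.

7

Every element of the codomain has a preimage: 1 = φ(2), 2 = φ(1), 3 = φ(5), 4 = φ(9), 5 = φ(7), 6 = φ(6), 7 = φ(3).
So φ is surjective.
The image of φ is {1, 2, 3, 4, 5, 6, 7}, which has 7 elements.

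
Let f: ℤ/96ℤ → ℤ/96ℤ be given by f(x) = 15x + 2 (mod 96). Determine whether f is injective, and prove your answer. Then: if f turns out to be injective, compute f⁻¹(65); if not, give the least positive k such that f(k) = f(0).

We have gcd(15, 96) = 3 > 1. Taking u = 0 and v = 32: f(0) = 2 and f(32) = 15·32 + 2 = 482 ≡ 2 (mod 96).
So f(0) = f(32) while 0 ≠ 32, hence f is not injective.
Since f is not injective, we find the least positive k with f(k) = f(0): this means 15k ≡ 0 (mod 96), i.e. 96 ∣ 15k. Since gcd(15, 96) = 3, dividing through by 3 this holds exactly when 32 ∣ 5k, and as gcd(5, 32) = 1, exactly when 32 ∣ k.
The smallest positive such k is 32.

32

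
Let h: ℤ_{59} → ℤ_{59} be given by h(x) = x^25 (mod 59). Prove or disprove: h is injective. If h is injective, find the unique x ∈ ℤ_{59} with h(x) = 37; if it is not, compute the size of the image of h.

Since 59 is prime, the nonzero elements of ℤ_{59} form a cyclic group of order 58.
As gcd(25, 58) = 1, raising to the 25th power is a bijection on this group: if x_1^25 ≡ x_2^25 then (x_1x_2^{−1})^25 = 1, and the only element of order dividing gcd(25, 58) = 1 is 1, so x_1 = x_2.
With h(0) = 0 this makes h injective on all of ℤ_{59}, hence bijective (finite equal-size domain and codomain). In particular h is injective.
Since h is injective, we find the preimage of 37. The inverse of x ↦ x^25 on (ℤ_{59})^× is x ↦ x^7, because 25·7 = 175 = 3·58 + 1 ≡ 1 (mod 58) and x^{58} = 1 for x ≠ 0 (Fermat). So h⁻¹(37) = 37^7 mod 59.
Repeated squaring mod 59: 37^1 ≡ 37, 37^2 ≡ 37² = 1369 ≡ 12, 37^4 ≡ 12² = 144 ≡ 26. Since 7 = 4 + 2 + 1, 37^7 ≡ 26·12·37: 26·12 = 312 ≡ 17, then 17·37 = 629 ≡ 39. So 37^7 ≡ 39 (mod 59).
Hence h⁻¹(37) = 39.

39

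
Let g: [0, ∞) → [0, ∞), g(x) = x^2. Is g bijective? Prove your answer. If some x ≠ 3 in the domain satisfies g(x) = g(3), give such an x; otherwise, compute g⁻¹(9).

3

On [0, ∞), x ↦ x^2 is strictly increasing (injective) and for any y ∈ [0, ∞) the 2nd root y^{1/2} lies in [0, ∞) (surjective). So g is bijective.
Since x ↦ x^2 is strictly increasing on [0, ∞), it is injective there, so no x ≠ 3 in the domain has g(x) = g(3). We therefore compute g⁻¹(9) = 9^{1/2} = 3 (indeed 3^2 = 9).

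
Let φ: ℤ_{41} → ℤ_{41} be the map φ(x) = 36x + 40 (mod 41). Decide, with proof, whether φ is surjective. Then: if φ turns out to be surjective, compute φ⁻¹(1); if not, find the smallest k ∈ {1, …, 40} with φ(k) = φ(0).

Recall that surjectivity means every element of the codomain has a preimage under φ.
Since gcd(36, 41) = 1, 36 is invertible modulo 41. Euclid's algorithm: 41 = 1·36 + 5, 36 = 7·5 + 1; back-substituting gives 1 = 8·36 − 7·41, so 36⁻¹ ≡ 8 (mod 41).
For any y ∈ ℤ_{41}, x = 8(y − 40) mod 41 satisfies φ(x) = 36·8(y − 40) + 40 ≡ y (since 36·8 ≡ 1 mod 41). So every y has a preimage.
Therefore φ is surjective.
Since φ is surjective, we find φ⁻¹(1): we need 36x ≡ 1 − 40 ≡ 2 (mod 41). Using 36⁻¹ = 8: x ≡ 8·2 = 16, so x = 16.
Check: φ(16) = 36·16 + 40 = 616 = 15·41 + 1 ≡ 1 (mod 41).

16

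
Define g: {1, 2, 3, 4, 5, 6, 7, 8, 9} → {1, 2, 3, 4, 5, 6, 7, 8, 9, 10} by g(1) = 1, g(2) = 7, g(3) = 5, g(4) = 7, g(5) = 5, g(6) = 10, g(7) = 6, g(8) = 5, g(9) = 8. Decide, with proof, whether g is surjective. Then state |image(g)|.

No element maps to 2, so g is not surjective.
The image of g is {1, 5, 6, 7, 8, 10}, which has 6 elements.

6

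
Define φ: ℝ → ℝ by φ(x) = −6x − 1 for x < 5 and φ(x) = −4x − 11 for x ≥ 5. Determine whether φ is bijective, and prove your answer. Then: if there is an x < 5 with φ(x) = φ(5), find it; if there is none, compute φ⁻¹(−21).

10/3

Both pieces are strictly decreasing (slopes −6 and −4), so each is injective on its own interval.
The left piece maps (−∞, 5) onto (−31, ∞); the right piece maps [5, ∞) onto (−∞, −31].
Since −31 = −31, the images partition ℝ: φ is injective and surjective, hence bijective.
Because the two images are disjoint, no x < 5 has φ(x) = φ(5), so we compute φ⁻¹(−21): −21 lies in (−31, ∞), so solve −6x − 1 = −21: x = (−21 + 1)/(−6) = 10/3.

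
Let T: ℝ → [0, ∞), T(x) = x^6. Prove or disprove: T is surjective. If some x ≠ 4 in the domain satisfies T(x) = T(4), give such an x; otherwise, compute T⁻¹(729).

For any y ∈ [0, ∞), x = y^{1/6} ∈ ℝ satisfies x^6 = y, so T is surjective.
For the follow-up, such an x exists: taking x = −4 ∈ ℝ gives T(−4) = 4096 = T(4) with −4 ≠ 4.

-4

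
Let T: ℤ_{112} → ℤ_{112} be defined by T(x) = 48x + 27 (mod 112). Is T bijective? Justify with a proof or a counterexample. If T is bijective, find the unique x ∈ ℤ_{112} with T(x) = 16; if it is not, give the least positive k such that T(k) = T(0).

We have gcd(48, 112) = 16 > 1. Taking x_1 = 0 and x_2 = 7: T(0) = 27 and T(7) = 48·7 + 27 = 363 ≡ 27 (mod 112).
So T(0) = T(7) while 0 ≠ 7, therefore T is not injective, hence not bijective.
Since T is not bijective, we find the least positive k with T(k) = T(0): this means 48k ≡ 0 (mod 112), i.e. 112 ∣ 48k. Since gcd(48, 112) = 16, dividing through by 16 this holds exactly when 7 ∣ 3k, and as gcd(3, 7) = 1, exactly when 7 ∣ k.
The smallest positive such k is 7.

7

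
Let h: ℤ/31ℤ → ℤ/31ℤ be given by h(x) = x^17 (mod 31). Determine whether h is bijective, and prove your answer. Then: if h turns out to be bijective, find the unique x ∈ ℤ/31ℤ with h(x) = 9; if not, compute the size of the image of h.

Since 31 is prime, the nonzero elements of ℤ/31ℤ form a cyclic group of order 30.
As gcd(17, 30) = 1, raising to the 17th power is a bijection on this group: if a^17 ≡ b^17 then (ab^{−1})^17 = 1, and the only element of order dividing gcd(17, 30) = 1 is 1, so a = b.
With h(0) = 0 this makes h injective on all of ℤ/31ℤ, hence bijective (finite equal-size domain and codomain). In particular h is bijective.
Since h is bijective, we find the preimage of 9. The inverse of x ↦ x^17 on (ℤ/31ℤ)^× is x ↦ x^23, because 17·23 = 391 = 13·30 + 1 ≡ 1 (mod 30) and x^{30} = 1 for x ≠ 0 (Fermat). So h⁻¹(9) = 9^23 mod 31.
Repeated squaring mod 31: 9^1 ≡ 9, 9^2 ≡ 9² = 81 ≡ 19, 9^4 ≡ 19² = 361 ≡ 20, 9^8 ≡ 20² = 400 ≡ 28, 9^16 ≡ 28² = 784 ≡ 9. Since 23 = 16 + 4 + 2 + 1, 9^23 ≡ 9·20·19·9: 9·20 = 180 ≡ 25, then 25·19 = 475 ≡ 10, then 10·9 = 90 ≡ 28. So 9^23 ≡ 28 (mod 31).
Hence h⁻¹(9) = 28.

28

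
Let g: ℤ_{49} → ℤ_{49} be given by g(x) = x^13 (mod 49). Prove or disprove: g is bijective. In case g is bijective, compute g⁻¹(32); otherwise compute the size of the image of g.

43

g(0) = 0^13 = 0.
g(7): Repeated squaring mod 49: 7^1 ≡ 7, 7^2 ≡ 7² = 49 ≡ 0, 7^4 ≡ 0² = 0, 7^8 ≡ 0² = 0. Since 13 = 8 + 4 + 1, 7^13 ≡ 0·0·7: 0·0 = 0, then 0·7 = 0. So 7^13 ≡ 0 (mod 49).
So g(0) = g(7) = 0 while 0 ≠ 7, therefore g is not injective, hence not bijective.
Since g is not bijective, we determine |image(g)|. Computing x^13 mod 49 for each x (by repeated squaring, reducing mod 49 at every step), the values g(0), g(1), …, g(48) are: 0, 1, 9, 10, 32, 33, 41, 0, 43, 2, 3, 25, 26, 34, 0, 36, 44, 45, 18, 19, 27, 0, 29, 37, 38, 11, 12, 20, 0, 22, 30, 31, 4, 5, 13, 0, 15, 23, 24, 46, 47, 6, 0, 8, 16, 17, 39, 40, 48.
The distinct values are {0, 1, 2, 3, 4, 5, 6, 8, 9, 10, 11, 12, 13, 15, 16, 17, 18, 19, 20, 22, 23, 24, 25, 26, 27, 29, 30, 31, 32, 33, 34, 36, 37, 38, 39, 40, 41, 43, 44, 45, 46, 47, 48}; there are 43 of them.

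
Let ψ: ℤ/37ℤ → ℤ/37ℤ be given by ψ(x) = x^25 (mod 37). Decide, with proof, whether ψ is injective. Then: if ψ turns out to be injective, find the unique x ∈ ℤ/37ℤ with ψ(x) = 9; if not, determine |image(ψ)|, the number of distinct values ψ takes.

12

Since 37 is prime, the nonzero elements of ℤ/37ℤ form a cyclic group of order 36.
As gcd(25, 36) = 1, raising to the 25th power is a bijection on this group: if x_1^25 ≡ x_2^25 then (x_1x_2^{−1})^25 = 1, and the only element of order dividing gcd(25, 36) = 1 is 1, so x_1 = x_2.
With ψ(0) = 0 this makes ψ injective on all of ℤ/37ℤ, hence bijective (finite equal-size domain and codomain). In particular ψ is injective.
Since ψ is injective, we find the preimage of 9. The inverse of x ↦ x^25 on (ℤ/37ℤ)^× is x ↦ x^13, because 25·13 = 325 = 9·36 + 1 ≡ 1 (mod 36) and x^{36} = 1 for x ≠ 0 (Fermat). So ψ⁻¹(9) = 9^13 mod 37.
Repeated squaring mod 37: 9^1 ≡ 9, 9^2 ≡ 9² = 81 ≡ 7, 9^4 ≡ 7² = 49 ≡ 12, 9^8 ≡ 12² = 144 ≡ 33. Since 13 = 8 + 4 + 1, 9^13 ≡ 33·12·9: 33·12 = 396 ≡ 26, then 26·9 = 234 ≡ 12. So 9^13 ≡ 12 (mod 37).
Hence ψ⁻¹(9) = 12.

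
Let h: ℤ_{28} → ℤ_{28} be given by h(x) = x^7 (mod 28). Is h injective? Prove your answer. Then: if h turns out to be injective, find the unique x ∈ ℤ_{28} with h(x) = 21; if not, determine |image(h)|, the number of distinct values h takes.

21

h(0) = 0^7 = 0.
h(14): Repeated squaring mod 28: 14^1 ≡ 14, 14^2 ≡ 14² = 196 ≡ 0, 14^4 ≡ 0² = 0. Since 7 = 4 + 2 + 1, 14^7 ≡ 0·0·14: 0·0 = 0, then 0·14 = 0. So 14^7 ≡ 0 (mod 28).
So h(0) = h(14) = 0 while 0 ≠ 14, thus h is not injective.
Since h is not injective, we determine |image(h)|. Computing x^7 mod 28 for each x (by repeated squaring, reducing mod 28 at every step), the values h(0), h(1), …, h(27) are: 0, 1, 16, 3, 4, 5, 20, 7, 8, 9, 24, 11, 12, 13, 0, 15, 16, 17, 4, 19, 20, 21, 8, 23, 24, 25, 12, 27.
The distinct values are {0, 1, 3, 4, 5, 7, 8, 9, 11, 12, 13, 15, 16, 17, 19, 20, 21, 23, 24, 25, 27}; there are 21 of them.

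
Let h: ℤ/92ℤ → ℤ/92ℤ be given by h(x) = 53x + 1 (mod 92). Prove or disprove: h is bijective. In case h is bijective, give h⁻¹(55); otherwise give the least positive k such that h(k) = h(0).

34

If h(u) = h(v), then 53u ≡ 53v (mod 92). Because gcd(53, 92) = 1, we may cancel 53 to get u ≡ v (mod 92).
We now compute 53⁻¹ mod 92 explicitly. Euclid's algorithm: 92 = 1·53 + 39, 53 = 1·39 + 14, 39 = 2·14 + 11, 14 = 1·11 + 3, 11 = 3·3 + 2, 3 = 1·2 + 1; back-substituting gives 1 = 33·53 − 19·92, so 53⁻¹ ≡ 33 (mod 92).
For any y ∈ ℤ/92ℤ, x = 33(y − 1) mod 92 satisfies h(x) = 53·33(y − 1) + 1 ≡ y (since 53·33 ≡ 1 mod 92). So every y has a preimage.
Therefore h is bijective.
Since h is bijective, we find h⁻¹(55): we need 53x ≡ 55 − 1 ≡ 54 (mod 92). Using 53⁻¹ = 33: x ≡ 33·54 = 1782 = 19·92 + 34, so x = 34.
Check: h(34) = 53·34 + 1 = 1803 = 19·92 + 55 ≡ 55 (mod 92).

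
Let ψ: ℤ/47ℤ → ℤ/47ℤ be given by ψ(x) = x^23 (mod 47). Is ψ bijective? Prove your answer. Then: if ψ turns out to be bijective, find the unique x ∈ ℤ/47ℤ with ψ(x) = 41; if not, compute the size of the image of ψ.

3

ψ(1) = 1^23 = 1.
ψ(2): Repeated squaring mod 47: 2^1 ≡ 2, 2^2 ≡ 2² = 4, 2^4 ≡ 4² = 16, 2^8 ≡ 16² = 256 ≡ 21, 2^16 ≡ 21² = 441 ≡ 18. Since 23 = 16 + 4 + 2 + 1, 2^23 ≡ 18·16·4·2: 18·16 = 288 ≡ 6, then 6·4 = 24, then 24·2 = 48 ≡ 1. So 2^23 ≡ 1 (mod 47).
So ψ(1) = ψ(2) = 1 while 1 ≠ 2, hence ψ is not injective, hence not bijective.
Since ψ is not bijective, we determine |image(ψ)|. Computing x^23 mod 47 for each x (by repeated squaring, reducing mod 47 at every step), the values ψ(0), ψ(1), …, ψ(46) are: 0, 1, 1, 1, 1, 46, 1, 1, 1, 1, 46, 46, 1, 46, 1, 46, 1, 1, 1, 46, 46, 1, 46, 46, 1, 1, 46, 1, 1, 46, 46, 46, 1, 46, 1, 46, 1, 1, 46, 46, 46, 46, 1, 46, 46, 46, 46.
The distinct values are {0, 1, 46}; there are 3 of them.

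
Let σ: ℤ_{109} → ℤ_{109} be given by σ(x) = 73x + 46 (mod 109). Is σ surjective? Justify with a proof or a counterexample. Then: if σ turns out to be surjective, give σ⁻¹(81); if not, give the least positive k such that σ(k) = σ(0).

Since gcd(73, 109) = 1, 73 is invertible modulo 109. Euclid's algorithm: 109 = 1·73 + 36, 73 = 2·36 + 1; back-substituting gives 1 = 3·73 − 2·109, so 73⁻¹ ≡ 3 (mod 109).
Then y ↦ 3(y − 46) is a two-sided inverse to σ, so every y ∈ ℤ_{109} has a preimage.
So σ is surjective.
Since σ is surjective, we compute σ⁻¹(81): solve 73x + 46 ≡ 81 (mod 109), i.e. 73x ≡ 35 (mod 109).
Multiplying by 73⁻¹ = 3 gives x ≡ 3·35 = 105 ≡ 105 (mod 109).
Check: σ(105) = 73·105 + 46 = 7711 = 70·109 + 81 ≡ 81 (mod 109).

105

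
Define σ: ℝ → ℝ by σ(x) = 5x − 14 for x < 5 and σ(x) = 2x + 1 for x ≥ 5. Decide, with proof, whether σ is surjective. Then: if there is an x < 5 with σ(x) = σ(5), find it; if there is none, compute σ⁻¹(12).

11/2

Both pieces are strictly increasing (slopes 5 and 2), so each is injective on its own interval.
The left piece maps (−∞, 5) onto (−∞, 11); the right piece maps [5, ∞) onto [11, ∞).
These images together cover ℝ, so σ is surjective.
Because the two images are disjoint, no x < 5 has σ(x) = σ(5), so we compute σ⁻¹(12): 12 lies in [11, ∞), so solve 2x + 1 = 12: x = (12 − 1)/2 = 11/2.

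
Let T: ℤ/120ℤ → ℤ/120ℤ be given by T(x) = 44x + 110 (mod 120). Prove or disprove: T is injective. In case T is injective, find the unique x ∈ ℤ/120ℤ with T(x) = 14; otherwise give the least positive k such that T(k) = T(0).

We have gcd(44, 120) = 4 > 1. Taking x_1 = 0 and x_2 = 30: T(0) = 110 and T(30) = 44·30 + 110 = 1430 ≡ 110 (mod 120).
So T(0) = T(30) while 0 ≠ 30, therefore T is not injective.
Since T is not injective, we find the least positive k with T(k) = T(0): this means 44k ≡ 0 (mod 120), i.e. 120 ∣ 44k. Since gcd(44, 120) = 4, dividing through by 4 this holds exactly when 30 ∣ 11k, and as gcd(11, 30) = 1, exactly when 30 ∣ k.
The smallest positive such k is 30.

30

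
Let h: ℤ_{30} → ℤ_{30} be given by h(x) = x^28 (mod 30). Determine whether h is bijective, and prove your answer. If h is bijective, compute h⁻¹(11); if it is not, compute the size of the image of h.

h(2): Repeated squaring mod 30: 2^1 ≡ 2, 2^2 ≡ 2² = 4, 2^4 ≡ 4² = 16, 2^8 ≡ 16² = 256 ≡ 16, 2^16 ≡ 16² = 256 ≡ 16. Since 28 = 16 + 8 + 4, 2^28 ≡ 16·16·16: 16·16 = 256 ≡ 16, then 16·16 = 256 ≡ 16. So 2^28 ≡ 16 (mod 30).
h(4): Repeated squaring mod 30: 4^1 ≡ 4, 4^2 ≡ 4² = 16, 4^4 ≡ 16² = 256 ≡ 16, 4^8 ≡ 16² = 256 ≡ 16, 4^16 ≡ 16² = 256 ≡ 16. Since 28 = 16 + 8 + 4, 4^28 ≡ 16·16·16: 16·16 = 256 ≡ 16, then 16·16 = 256 ≡ 16. So 4^28 ≡ 16 (mod 30).
So h(2) = h(4) = 16 while 2 ≠ 4, therefore h is not injective, hence not bijective.
Since h is not bijective, we determine |image(h)|. Computing x^28 mod 30 for each x (by repeated squaring, reducing mod 30 at every step), the values h(0), h(1), …, h(29) are: 0, 1, 16, 21, 16, 25, 6, 1, 16, 21, 10, 1, 6, 1, 16, 15, 16, 1, 6, 1, 10, 21, 16, 1, 6, 25, 16, 21, 16, 1.
The distinct values are {0, 1, 6, 10, 15, 16, 21, 25}; there are 8 of them.

8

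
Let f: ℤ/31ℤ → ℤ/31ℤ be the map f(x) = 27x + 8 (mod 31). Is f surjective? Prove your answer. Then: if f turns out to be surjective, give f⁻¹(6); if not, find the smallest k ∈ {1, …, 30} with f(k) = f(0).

16

Recall that surjectivity means every element of the codomain has a preimage under f.
Since gcd(27, 31) = 1, 27 is invertible modulo 31. Euclid's algorithm: 31 = 1·27 + 4, 27 = 6·4 + 3, 4 = 1·3 + 1; back-substituting gives 1 = 23·27 − 20·31, so 27⁻¹ ≡ 23 (mod 31).
Then y ↦ 23(y − 8) is a two-sided inverse to f, so every y ∈ ℤ/31ℤ has a preimage.
Therefore f is surjective.
Since f is surjective, we find f⁻¹(6): we need 27x ≡ 6 − 8 ≡ 29 (mod 31). Using 27⁻¹ = 23: x ≡ 23·29 = 667 = 21·31 + 16, so x = 16.
Check: f(16) = 27·16 + 8 = 440 = 14·31 + 6 ≡ 6 (mod 31).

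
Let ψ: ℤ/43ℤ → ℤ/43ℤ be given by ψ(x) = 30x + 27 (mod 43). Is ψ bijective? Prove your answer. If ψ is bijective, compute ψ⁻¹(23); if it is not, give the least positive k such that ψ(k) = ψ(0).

By definition, ψ is injective if ψ(u) = ψ(v) implies u = v.
If ψ(u) = ψ(v), then 30u ≡ 30v (mod 43). Because gcd(30, 43) = 1, we may cancel 30 to get u ≡ v (mod 43).
We now compute 30⁻¹ mod 43 explicitly. Euclid's algorithm: 43 = 1·30 + 13, 30 = 2·13 + 4, 13 = 3·4 + 1; back-substituting gives 1 = 33·30 − 23·43, so 30⁻¹ ≡ 33 (mod 43).
Then y ↦ 33(y − 27) is a two-sided inverse to ψ, so every y ∈ ℤ/43ℤ has a preimage.
So ψ is bijective.
Since ψ is bijective, we compute ψ⁻¹(23): solve 30x + 27 ≡ 23 (mod 43), i.e. 30x ≡ 39 (mod 43).
Multiplying by 30⁻¹ = 33 gives x ≡ 33·39 = 1287 = 29·43 + 40 ≡ 40 (mod 43).
Check: ψ(40) = 30·40 + 27 = 1227 = 28·43 + 23 ≡ 23 (mod 43).

40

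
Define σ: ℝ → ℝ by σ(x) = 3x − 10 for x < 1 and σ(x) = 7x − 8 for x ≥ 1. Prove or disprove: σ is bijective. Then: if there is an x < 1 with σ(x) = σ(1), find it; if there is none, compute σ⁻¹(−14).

Both pieces are strictly increasing (slopes 3 and 7), so each is injective on its own interval.
The left piece maps (−∞, 1) onto (−∞, −7); the right piece maps [1, ∞) onto [−1, ∞).
The images leave a gap (−7 has no preimage), so σ is not surjective, hence not bijective.
Because the two images are disjoint, no x < 1 has σ(x) = σ(1), so we compute σ⁻¹(−14): −14 lies in (−∞, −7), so solve 3x − 10 = −14: x = (−14 + 10)/3 = −4/3.

-4/3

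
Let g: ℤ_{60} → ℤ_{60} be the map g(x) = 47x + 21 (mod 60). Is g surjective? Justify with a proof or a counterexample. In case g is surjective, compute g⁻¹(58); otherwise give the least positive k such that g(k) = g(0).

11

Since gcd(47, 60) = 1, 47 is invertible modulo 60. Euclid's algorithm: 60 = 1·47 + 13, 47 = 3·13 + 8, 13 = 1·8 + 5, 8 = 1·5 + 3, 5 = 1·3 + 2, 3 = 1·2 + 1; back-substituting gives 1 = 23·47 − 18·60, so 47⁻¹ ≡ 23 (mod 60).
Then y ↦ 23(y − 21) is a two-sided inverse to g, so every y ∈ ℤ_{60} has a preimage.
Therefore g is surjective.
Since g is surjective, we find g⁻¹(58): we need 47x ≡ 58 − 21 ≡ 37 (mod 60). Using 47⁻¹ = 23: x ≡ 23·37 = 851 = 14·60 + 11, so x = 11.
Check: g(11) = 47·11 + 21 = 538 = 8·60 + 58 ≡ 58 (mod 60).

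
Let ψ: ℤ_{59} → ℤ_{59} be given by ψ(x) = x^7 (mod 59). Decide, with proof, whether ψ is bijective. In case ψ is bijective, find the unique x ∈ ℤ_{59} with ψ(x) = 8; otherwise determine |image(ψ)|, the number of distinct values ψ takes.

Since 59 is prime, the nonzero elements of ℤ_{59} form a cyclic group of order 58.
As gcd(7, 58) = 1, raising to the 7th power is a bijection on this group: if x_1^7 ≡ x_2^7 then (x_1x_2^{−1})^7 = 1, and the only element of order dividing gcd(7, 58) = 1 is 1, so x_1 = x_2.
With ψ(0) = 0 this makes ψ injective on all of ℤ_{59}, hence bijective (finite equal-size domain and codomain). In particular ψ is bijective.
Since ψ is bijective, we find the preimage of 8. The inverse of x ↦ x^7 on (ℤ_{59})^× is x ↦ x^25, because 7·25 = 175 = 3·58 + 1 ≡ 1 (mod 58) and x^{58} = 1 for x ≠ 0 (Fermat). So ψ⁻¹(8) = 8^25 mod 59.
Repeated squaring mod 59: 8^1 ≡ 8, 8^2 ≡ 8² = 64 ≡ 5, 8^4 ≡ 5² = 25, 8^8 ≡ 25² = 625 ≡ 35, 8^16 ≡ 35² = 1225 ≡ 45. Since 25 = 16 + 8 + 1, 8^25 ≡ 45·35·8: 45·35 = 1575 ≡ 41, then 41·8 = 328 ≡ 33. So 8^25 ≡ 33 (mod 59).
Hence ψ⁻¹(8) = 33.

33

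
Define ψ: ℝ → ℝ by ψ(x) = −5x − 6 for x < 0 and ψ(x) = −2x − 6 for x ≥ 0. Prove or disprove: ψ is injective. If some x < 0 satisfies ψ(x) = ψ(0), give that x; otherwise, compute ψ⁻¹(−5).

Both pieces are strictly decreasing (slopes −5 and −2), so each is injective on its own interval.
The left piece maps (−∞, 0) onto (−6, ∞); the right piece maps [0, ∞) onto (−∞, −6].
These images are disjoint, so no value is attained by both pieces. So ψ is injective.
Because the two images are disjoint, no x < 0 has ψ(x) = ψ(0), so we compute ψ⁻¹(−5): −5 lies in (−6, ∞), so solve −5x − 6 = −5: x = (−5 + 6)/(−5) = −1/5.

-1/5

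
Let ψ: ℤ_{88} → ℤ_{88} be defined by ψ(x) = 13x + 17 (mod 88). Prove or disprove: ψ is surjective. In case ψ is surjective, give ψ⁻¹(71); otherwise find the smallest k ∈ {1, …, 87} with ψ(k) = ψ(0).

By definition, ψ is surjective if every y in the codomain equals ψ(x) for some x in the domain.
Since gcd(13, 88) = 1, 13 is invertible modulo 88. Euclid's algorithm: 88 = 6·13 + 10, 13 = 1·10 + 3, 10 = 3·3 + 1; back-substituting gives 1 = 61·13 − 9·88, so 13⁻¹ ≡ 61 (mod 88).
For any y ∈ ℤ_{88}, x = 61(y − 17) mod 88 satisfies ψ(x) = 13·61(y − 17) + 17 ≡ y (since 13·61 ≡ 1 mod 88). So every y has a preimage.
Thus ψ is surjective.
Since ψ is surjective, we find ψ⁻¹(71): we need 13x ≡ 71 − 17 ≡ 54 (mod 88). Using 13⁻¹ = 61: x ≡ 61·54 = 3294 = 37·88 + 38, so x = 38.
Check: ψ(38) = 13·38 + 17 = 511 = 5·88 + 71 ≡ 71 (mod 88).

38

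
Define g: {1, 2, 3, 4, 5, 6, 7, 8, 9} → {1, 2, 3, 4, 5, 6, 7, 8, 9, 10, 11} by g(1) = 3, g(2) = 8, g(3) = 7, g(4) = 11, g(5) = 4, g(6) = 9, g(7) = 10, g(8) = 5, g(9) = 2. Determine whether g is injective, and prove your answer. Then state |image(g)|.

The values g(1), …, g(9) are 3, 8, 7, 11, 4, 9, 10, 5, 2 — all distinct.
So g(u) = g(v) only when u = v, and g is injective.
The image of g is {2, 3, 4, 5, 7, 8, 9, 10, 11}, which has 9 elements.

9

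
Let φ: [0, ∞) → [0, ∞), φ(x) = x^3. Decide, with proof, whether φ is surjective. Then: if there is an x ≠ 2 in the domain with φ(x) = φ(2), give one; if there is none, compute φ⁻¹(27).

3

For any y ∈ [0, ∞), x = y^{1/3} ∈ [0, ∞) gives φ(x) = y, so φ is surjective.
Since x ↦ x^3 is strictly increasing on [0, ∞), it is injective there, so no x ≠ 2 in the domain has φ(x) = φ(2). We therefore compute φ⁻¹(27) = 27^{1/3} = 3 (indeed 3^3 = 27).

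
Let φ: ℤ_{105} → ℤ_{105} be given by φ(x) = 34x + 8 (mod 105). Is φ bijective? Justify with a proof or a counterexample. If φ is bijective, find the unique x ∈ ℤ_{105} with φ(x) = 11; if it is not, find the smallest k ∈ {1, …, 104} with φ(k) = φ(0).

102

Recall: φ is injective if φ(a) = φ(b) implies a = b.
Suppose φ(a) = φ(b) in ℤ_{105}. Then 34a + 8 ≡ 34b + 8 (mod 105), therefore 34(a − b) ≡ 0 (mod 105).
Since gcd(34, 105) = 1, 34 is invertible modulo 105, therefore a − b ≡ 0 (mod 105), i.e. a = b.
We now compute 34⁻¹ mod 105 explicitly. Euclid's algorithm: 105 = 3·34 + 3, 34 = 11·3 + 1; back-substituting gives 1 = 34·34 − 11·105, so 34⁻¹ ≡ 34 (mod 105).
For any y ∈ ℤ_{105}, x = 34(y − 8) mod 105 satisfies φ(x) = 34·34(y − 8) + 8 ≡ y (since 34·34 ≡ 1 mod 105). So every y has a preimage.
Therefore φ is bijective.
Since φ is bijective, we compute φ⁻¹(11): solve 34x + 8 ≡ 11 (mod 105), i.e. 34x ≡ 3 (mod 105).
Multiplying by 34⁻¹ = 34 gives x ≡ 34·3 = 102 ≡ 102 (mod 105).
Check: φ(102) = 34·102 + 8 = 3476 = 33·105 + 11 ≡ 11 (mod 105).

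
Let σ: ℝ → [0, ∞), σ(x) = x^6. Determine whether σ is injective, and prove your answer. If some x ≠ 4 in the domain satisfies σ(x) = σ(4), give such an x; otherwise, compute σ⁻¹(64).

σ(4) = 4096 = (−4)^6 = σ(−4) (since 6 is even), with 4 ≠ −4. So σ is not injective.
For the follow-up, such an x exists: taking x = −4 ∈ ℝ gives σ(−4) = 4096 = σ(4) with −4 ≠ 4.

-4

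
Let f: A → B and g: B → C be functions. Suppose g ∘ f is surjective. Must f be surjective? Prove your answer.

No. Take A = {0, 1}, B = {0, 1, 2}, C = {0}, f(a) = 0 for every a ∈ A, and g(b) = 0 for every b ∈ B.
Then g ∘ f is surjective onto {0}, but 2 ∈ B has no preimage under f, so f is not surjective.

not surjective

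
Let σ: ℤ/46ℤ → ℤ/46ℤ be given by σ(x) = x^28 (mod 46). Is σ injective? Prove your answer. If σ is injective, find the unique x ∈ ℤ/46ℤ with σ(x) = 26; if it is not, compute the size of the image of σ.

24

σ(22): Repeated squaring mod 46: 22^1 ≡ 22, 22^2 ≡ 22² = 484 ≡ 24, 22^4 ≡ 24² = 576 ≡ 24, 22^8 ≡ 24² = 576 ≡ 24, 22^16 ≡ 24² = 576 ≡ 24. Since 28 = 16 + 8 + 4, 22^28 ≡ 24·24·24: 24·24 = 576 ≡ 24, then 24·24 = 576 ≡ 24. So 22^28 ≡ 24 (mod 46).
σ(24): Repeated squaring mod 46: 24^1 ≡ 24, 24^2 ≡ 24² = 576 ≡ 24, 24^4 ≡ 24² = 576 ≡ 24, 24^8 ≡ 24² = 576 ≡ 24, 24^16 ≡ 24² = 576 ≡ 24. Since 28 = 16 + 8 + 4, 24^28 ≡ 24·24·24: 24·24 = 576 ≡ 24, then 24·24 = 576 ≡ 24. So 24^28 ≡ 24 (mod 46).
So σ(22) = σ(24) = 24 while 22 ≠ 24, thus σ is not injective.
Since σ is not injective, we determine |image(σ)|. Computing x^28 mod 46 for each x (by repeated squaring, reducing mod 46 at every step), the values σ(0), σ(1), …, σ(45) are: 0, 1, 18, 39, 2, 31, 12, 27, 36, 3, 6, 9, 32, 29, 26, 13, 4, 35, 8, 25, 16, 41, 24, 23, 24, 41, 16, 25, 8, 35, 4, 13, 26, 29, 32, 9, 6, 3, 36, 27, 12, 31, 2, 39, 18, 1.
The distinct values are {0, 1, 2, 3, 4, 6, 8, 9, 12, 13, 16, 18, 23, 24, 25, 26, 27, 29, 31, 32, 35, 36, 39, 41}; there are 24 of them.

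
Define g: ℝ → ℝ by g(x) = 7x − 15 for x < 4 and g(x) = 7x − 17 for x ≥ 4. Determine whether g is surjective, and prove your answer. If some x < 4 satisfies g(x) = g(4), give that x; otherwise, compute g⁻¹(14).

26/7

Both pieces are strictly increasing (slopes 7 and 7), so each is injective on its own interval.
The left piece maps (−∞, 4) onto (−∞, 13); the right piece maps [4, ∞) onto [11, ∞).
The union (−∞, 13) ∪ [11, ∞) covers ℝ, so g is surjective.
For the follow-up: the images overlap, so an x < 4 with g(x) = g(4) exists. g(4) = 11; solving 7x − 15 = 11 for x < 4 gives x = (11 + 15)/7 = 26/7.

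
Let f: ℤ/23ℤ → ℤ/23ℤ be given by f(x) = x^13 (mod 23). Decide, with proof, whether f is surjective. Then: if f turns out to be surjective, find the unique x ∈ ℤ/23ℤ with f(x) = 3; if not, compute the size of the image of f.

16

Since 23 is prime, the nonzero elements of ℤ/23ℤ form a cyclic group of order 22.
As gcd(13, 22) = 1, raising to the 13th power is a bijection on this group: if x_1^13 ≡ x_2^13 then (x_1x_2^{−1})^13 = 1, and the only element of order dividing gcd(13, 22) = 1 is 1, so x_1 = x_2.
With f(0) = 0 this makes f injective on all of ℤ/23ℤ, hence bijective (finite equal-size domain and codomain). In particular f is surjective.
Since f is surjective, we find the preimage of 3. The inverse of x ↦ x^13 on (ℤ/23ℤ)^× is x ↦ x^17, because 13·17 = 221 = 10·22 + 1 ≡ 1 (mod 22) and x^{22} = 1 for x ≠ 0 (Fermat). So f⁻¹(3) = 3^17 mod 23.
Repeated squaring mod 23: 3^1 ≡ 3, 3^2 ≡ 3² = 9, 3^4 ≡ 9² = 81 ≡ 12, 3^8 ≡ 12² = 144 ≡ 6, 3^16 ≡ 6² = 36 ≡ 13. Since 17 = 16 + 1, 3^17 ≡ 13·3: 13·3 = 39 ≡ 16. So 3^17 ≡ 16 (mod 23).
Hence f⁻¹(3) = 16.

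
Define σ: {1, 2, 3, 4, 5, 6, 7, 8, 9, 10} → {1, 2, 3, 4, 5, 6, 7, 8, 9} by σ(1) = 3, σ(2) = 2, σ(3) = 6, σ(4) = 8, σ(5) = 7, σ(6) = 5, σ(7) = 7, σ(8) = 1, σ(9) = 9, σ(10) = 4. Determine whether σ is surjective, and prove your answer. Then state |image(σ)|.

Every element of the codomain has a preimage: 1 = σ(8), 2 = σ(2), 3 = σ(1), 4 = σ(10), 5 = σ(6), 6 = σ(3), 7 = σ(5), 8 = σ(4), 9 = σ(9).
Therefore σ is surjective.
The image of σ is {1, 2, 3, 4, 5, 6, 7, 8, 9}, which has 9 elements.

9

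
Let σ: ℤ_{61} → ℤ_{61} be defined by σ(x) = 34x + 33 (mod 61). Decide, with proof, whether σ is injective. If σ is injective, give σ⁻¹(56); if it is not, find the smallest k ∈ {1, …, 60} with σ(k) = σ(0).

24

Recall: injectivity means: for all u, v in the domain, σ(u) = σ(v) implies u = v.
Suppose σ(u) = σ(v) in ℤ_{61}. Then 34u + 33 ≡ 34v + 33 (mod 61), so 34(u − v) ≡ 0 (mod 61).
Since gcd(34, 61) = 1, 34 is invertible modulo 61, so u − v ≡ 0 (mod 61), i.e. u = v.
Therefore σ is injective.
We now compute 34⁻¹ mod 61 explicitly. Euclid's algorithm: 61 = 1·34 + 27, 34 = 1·27 + 7, 27 = 3·7 + 6, 7 = 1·6 + 1; back-substituting gives 1 = 9·34 − 5·61, so 34⁻¹ ≡ 9 (mod 61).
Since σ is injective, we find σ⁻¹(56): we need 34x ≡ 56 − 33 ≡ 23 (mod 61). Using 34⁻¹ = 9: x ≡ 9·23 = 207 = 3·61 + 24, so x = 24.
Check: σ(24) = 34·24 + 33 = 849 = 13·61 + 56 ≡ 56 (mod 61).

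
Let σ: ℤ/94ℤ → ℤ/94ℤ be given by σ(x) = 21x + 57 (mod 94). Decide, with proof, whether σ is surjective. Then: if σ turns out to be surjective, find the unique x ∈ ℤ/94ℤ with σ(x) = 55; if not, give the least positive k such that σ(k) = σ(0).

76

Since gcd(21, 94) = 1, 21 is invertible modulo 94. Euclid's algorithm: 94 = 4·21 + 10, 21 = 2·10 + 1; back-substituting gives 1 = 9·21 − 2·94, so 21⁻¹ ≡ 9 (mod 94).
For any y ∈ ℤ/94ℤ, x = 9(y − 57) mod 94 satisfies σ(x) = 21·9(y − 57) + 57 ≡ y (since 21·9 ≡ 1 mod 94). So every y has a preimage.
Therefore σ is surjective.
Since σ is surjective, we compute σ⁻¹(55): solve 21x + 57 ≡ 55 (mod 94), i.e. 21x ≡ 92 (mod 94).
Multiplying by 21⁻¹ = 9 gives x ≡ 9·92 = 828 = 8·94 + 76 ≡ 76 (mod 94).
Check: σ(76) = 21·76 + 57 = 1653 = 17·94 + 55 ≡ 55 (mod 94).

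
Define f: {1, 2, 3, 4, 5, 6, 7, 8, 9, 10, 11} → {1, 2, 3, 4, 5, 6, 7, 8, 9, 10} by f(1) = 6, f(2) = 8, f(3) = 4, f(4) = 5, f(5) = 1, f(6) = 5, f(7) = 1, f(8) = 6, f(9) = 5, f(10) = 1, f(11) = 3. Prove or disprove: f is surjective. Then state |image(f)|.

No element maps to 2, so f is not surjective.
The image of f is {1, 3, 4, 5, 6, 8}, which has 6 elements.

6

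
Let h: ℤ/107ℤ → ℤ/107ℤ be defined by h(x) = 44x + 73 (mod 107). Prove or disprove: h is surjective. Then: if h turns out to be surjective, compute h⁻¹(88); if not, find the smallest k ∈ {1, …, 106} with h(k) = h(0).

66

Since gcd(44, 107) = 1, 44 is invertible modulo 107. Euclid's algorithm: 107 = 2·44 + 19, 44 = 2·19 + 6, 19 = 3·6 + 1; back-substituting gives 1 = 90·44 − 37·107, so 44⁻¹ ≡ 90 (mod 107).
For any y ∈ ℤ/107ℤ, x = 90(y − 73) mod 107 satisfies h(x) = 44·90(y − 73) + 73 ≡ y (since 44·90 ≡ 1 mod 107). So every y has a preimage.
Hence h is surjective.
Since h is surjective, we compute h⁻¹(88): solve 44x + 73 ≡ 88 (mod 107), i.e. 44x ≡ 15 (mod 107).
Multiplying by 44⁻¹ = 90 gives x ≡ 90·15 = 1350 = 12·107 + 66 ≡ 66 (mod 107).
Check: h(66) = 44·66 + 73 = 2977 = 27·107 + 88 ≡ 88 (mod 107).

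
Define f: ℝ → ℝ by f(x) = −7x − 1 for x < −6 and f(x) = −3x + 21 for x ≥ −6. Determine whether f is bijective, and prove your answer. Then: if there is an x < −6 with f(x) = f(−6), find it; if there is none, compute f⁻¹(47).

Both pieces are strictly decreasing (slopes −7 and −3), so each is injective on its own interval.
The left piece maps (−∞, −6) onto (41, ∞); the right piece maps [−6, ∞) onto (−∞, 39].
The images leave a gap (41 has no preimage), so f is not surjective, hence not bijective.
Because the two images are disjoint, no x < −6 has f(x) = f(−6), so we compute f⁻¹(47): 47 lies in (41, ∞), so solve −7x − 1 = 47: x = (47 + 1)/(−7) = −48/7.

-48/7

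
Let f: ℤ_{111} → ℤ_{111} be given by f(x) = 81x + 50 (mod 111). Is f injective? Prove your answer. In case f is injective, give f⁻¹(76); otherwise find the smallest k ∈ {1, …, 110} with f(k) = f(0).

37

We have gcd(81, 111) = 3 > 1. Taking x_1 = 0 and x_2 = 37: f(0) = 50 and f(37) = 81·37 + 50 = 3047 ≡ 50 (mod 111).
So f(0) = f(37) while 0 ≠ 37, therefore f is not injective.
Since f is not injective, we find the least positive k with f(k) = f(0): this means 81k ≡ 0 (mod 111), i.e. 111 ∣ 81k. Since gcd(81, 111) = 3, dividing through by 3 this holds exactly when 37 ∣ 27k, and as gcd(27, 37) = 1, exactly when 37 ∣ k.
The smallest positive such k is 37.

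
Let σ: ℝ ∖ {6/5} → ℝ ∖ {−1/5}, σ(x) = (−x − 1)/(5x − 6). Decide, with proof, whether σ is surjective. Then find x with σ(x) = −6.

37/29

For any y ≠ −1/5, solving y(5x − 6) = −x − 1 for x gives a well-defined x ≠ 6/5. So σ is surjective.
Solving σ(x) = −6: cross-multiplying gives −x − 1 = −6(5x − 6), which rearranges to 29x = 37, so x = 37/29.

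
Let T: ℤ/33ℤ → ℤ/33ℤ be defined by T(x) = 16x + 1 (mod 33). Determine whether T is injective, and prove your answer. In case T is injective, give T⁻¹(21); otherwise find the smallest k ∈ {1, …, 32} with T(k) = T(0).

26

Suppose T(a) = T(b) in ℤ/33ℤ. Then 16a + 1 ≡ 16b + 1 (mod 33), so 16(a − b) ≡ 0 (mod 33).
Since gcd(16, 33) = 1, 16 is invertible modulo 33, thus a − b ≡ 0 (mod 33), i.e. a = b.
Therefore T is injective.
We now compute 16⁻¹ mod 33 explicitly. Euclid's algorithm: 33 = 2·16 + 1; back-substituting gives 1 = 31·16 − 15·33, so 16⁻¹ ≡ 31 (mod 33).
Since T is injective, we find T⁻¹(21): we need 16x ≡ 21 − 1 ≡ 20 (mod 33). Using 16⁻¹ = 31: x ≡ 31·20 = 620 = 18·33 + 26, so x = 26.
Check: T(26) = 16·26 + 1 = 417 = 12·33 + 21 ≡ 21 (mod 33).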